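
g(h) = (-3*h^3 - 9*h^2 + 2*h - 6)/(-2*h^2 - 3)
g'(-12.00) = 1.52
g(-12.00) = -13.26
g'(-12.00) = 1.52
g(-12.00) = -13.26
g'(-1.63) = 1.01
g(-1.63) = 2.43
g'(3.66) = 1.80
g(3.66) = 8.94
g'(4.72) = 1.68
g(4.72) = 10.78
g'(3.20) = 1.88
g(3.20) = 8.09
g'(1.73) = 2.38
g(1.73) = 5.01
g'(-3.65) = 1.55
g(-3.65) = -0.43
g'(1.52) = 2.47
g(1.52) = 4.50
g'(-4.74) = 1.56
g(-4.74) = -2.12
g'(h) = 4*h*(-3*h^3 - 9*h^2 + 2*h - 6)/(-2*h^2 - 3)^2 + (-9*h^2 - 18*h + 2)/(-2*h^2 - 3) = (6*h^4 + 31*h^2 + 30*h - 6)/(4*h^4 + 12*h^2 + 9)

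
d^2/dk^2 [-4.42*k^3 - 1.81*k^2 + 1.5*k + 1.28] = -26.52*k - 3.62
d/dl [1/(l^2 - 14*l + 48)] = 2*(7 - l)/(l^2 - 14*l + 48)^2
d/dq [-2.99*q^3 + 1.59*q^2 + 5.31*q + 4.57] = -8.97*q^2 + 3.18*q + 5.31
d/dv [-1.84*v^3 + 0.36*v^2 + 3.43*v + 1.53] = -5.52*v^2 + 0.72*v + 3.43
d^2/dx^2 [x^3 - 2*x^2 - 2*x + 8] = 6*x - 4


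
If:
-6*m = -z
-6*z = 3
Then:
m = -1/12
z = -1/2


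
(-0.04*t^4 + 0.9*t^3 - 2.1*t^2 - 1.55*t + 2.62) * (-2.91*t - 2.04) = 0.1164*t^5 - 2.5374*t^4 + 4.275*t^3 + 8.7945*t^2 - 4.4622*t - 5.3448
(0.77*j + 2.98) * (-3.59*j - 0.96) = -2.7643*j^2 - 11.4374*j - 2.8608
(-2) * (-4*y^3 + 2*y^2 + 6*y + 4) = 8*y^3 - 4*y^2 - 12*y - 8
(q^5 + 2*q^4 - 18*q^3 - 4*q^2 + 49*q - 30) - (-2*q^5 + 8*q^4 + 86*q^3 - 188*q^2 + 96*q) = 3*q^5 - 6*q^4 - 104*q^3 + 184*q^2 - 47*q - 30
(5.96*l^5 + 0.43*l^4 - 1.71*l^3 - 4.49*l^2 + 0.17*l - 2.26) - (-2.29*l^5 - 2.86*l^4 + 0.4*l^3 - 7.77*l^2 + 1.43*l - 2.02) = 8.25*l^5 + 3.29*l^4 - 2.11*l^3 + 3.28*l^2 - 1.26*l - 0.24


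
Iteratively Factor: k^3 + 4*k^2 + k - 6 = (k + 3)*(k^2 + k - 2) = (k - 1)*(k + 3)*(k + 2)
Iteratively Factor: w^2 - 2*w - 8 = (w - 4)*(w + 2)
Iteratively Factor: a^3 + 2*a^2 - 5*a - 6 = (a + 1)*(a^2 + a - 6) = (a - 2)*(a + 1)*(a + 3)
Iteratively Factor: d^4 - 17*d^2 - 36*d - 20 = (d + 1)*(d^3 - d^2 - 16*d - 20) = (d + 1)*(d + 2)*(d^2 - 3*d - 10) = (d - 5)*(d + 1)*(d + 2)*(d + 2)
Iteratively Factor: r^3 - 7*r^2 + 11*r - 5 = (r - 5)*(r^2 - 2*r + 1) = (r - 5)*(r - 1)*(r - 1)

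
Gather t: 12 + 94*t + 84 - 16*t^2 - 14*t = -16*t^2 + 80*t + 96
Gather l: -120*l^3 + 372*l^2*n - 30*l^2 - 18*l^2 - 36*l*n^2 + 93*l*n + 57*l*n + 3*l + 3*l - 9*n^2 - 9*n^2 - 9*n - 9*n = -120*l^3 + l^2*(372*n - 48) + l*(-36*n^2 + 150*n + 6) - 18*n^2 - 18*n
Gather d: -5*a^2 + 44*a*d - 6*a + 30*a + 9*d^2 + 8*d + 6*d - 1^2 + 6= -5*a^2 + 24*a + 9*d^2 + d*(44*a + 14) + 5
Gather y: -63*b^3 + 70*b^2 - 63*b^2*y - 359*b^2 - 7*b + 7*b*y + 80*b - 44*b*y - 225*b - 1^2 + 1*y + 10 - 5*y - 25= -63*b^3 - 289*b^2 - 152*b + y*(-63*b^2 - 37*b - 4) - 16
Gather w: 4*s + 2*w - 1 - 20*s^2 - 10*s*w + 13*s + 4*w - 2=-20*s^2 + 17*s + w*(6 - 10*s) - 3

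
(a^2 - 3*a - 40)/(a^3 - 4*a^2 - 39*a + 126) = (a^2 - 3*a - 40)/(a^3 - 4*a^2 - 39*a + 126)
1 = 1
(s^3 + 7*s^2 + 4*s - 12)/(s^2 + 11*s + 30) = (s^2 + s - 2)/(s + 5)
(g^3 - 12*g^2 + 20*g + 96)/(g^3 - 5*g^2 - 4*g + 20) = (g^2 - 14*g + 48)/(g^2 - 7*g + 10)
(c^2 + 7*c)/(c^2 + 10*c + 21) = c/(c + 3)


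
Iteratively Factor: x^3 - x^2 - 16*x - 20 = (x + 2)*(x^2 - 3*x - 10) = (x - 5)*(x + 2)*(x + 2)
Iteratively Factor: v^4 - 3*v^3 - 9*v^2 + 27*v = (v + 3)*(v^3 - 6*v^2 + 9*v) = (v - 3)*(v + 3)*(v^2 - 3*v) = (v - 3)^2*(v + 3)*(v)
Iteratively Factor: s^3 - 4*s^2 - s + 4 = (s - 1)*(s^2 - 3*s - 4) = (s - 4)*(s - 1)*(s + 1)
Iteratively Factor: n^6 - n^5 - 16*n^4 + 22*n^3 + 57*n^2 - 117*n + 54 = (n - 2)*(n^5 + n^4 - 14*n^3 - 6*n^2 + 45*n - 27) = (n - 2)*(n + 3)*(n^4 - 2*n^3 - 8*n^2 + 18*n - 9) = (n - 2)*(n + 3)^2*(n^3 - 5*n^2 + 7*n - 3) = (n - 3)*(n - 2)*(n + 3)^2*(n^2 - 2*n + 1) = (n - 3)*(n - 2)*(n - 1)*(n + 3)^2*(n - 1)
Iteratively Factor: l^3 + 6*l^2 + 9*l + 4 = (l + 1)*(l^2 + 5*l + 4) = (l + 1)*(l + 4)*(l + 1)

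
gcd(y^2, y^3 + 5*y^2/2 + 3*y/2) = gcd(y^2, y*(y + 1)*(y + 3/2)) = y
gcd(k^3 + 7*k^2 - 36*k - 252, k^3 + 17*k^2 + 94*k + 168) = k^2 + 13*k + 42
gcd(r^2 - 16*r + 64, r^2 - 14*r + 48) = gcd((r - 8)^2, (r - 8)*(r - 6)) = r - 8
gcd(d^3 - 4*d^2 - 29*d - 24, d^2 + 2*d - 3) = d + 3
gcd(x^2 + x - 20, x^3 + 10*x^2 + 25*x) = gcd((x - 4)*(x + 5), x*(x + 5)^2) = x + 5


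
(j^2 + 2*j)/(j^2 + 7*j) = (j + 2)/(j + 7)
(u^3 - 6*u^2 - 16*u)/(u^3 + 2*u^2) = (u - 8)/u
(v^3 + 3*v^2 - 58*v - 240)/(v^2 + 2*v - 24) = (v^2 - 3*v - 40)/(v - 4)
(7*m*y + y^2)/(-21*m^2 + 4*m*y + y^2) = y/(-3*m + y)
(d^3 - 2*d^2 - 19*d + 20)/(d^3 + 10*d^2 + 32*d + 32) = (d^2 - 6*d + 5)/(d^2 + 6*d + 8)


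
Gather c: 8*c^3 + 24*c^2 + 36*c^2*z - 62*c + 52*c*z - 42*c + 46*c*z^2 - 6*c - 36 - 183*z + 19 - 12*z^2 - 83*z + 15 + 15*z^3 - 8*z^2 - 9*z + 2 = 8*c^3 + c^2*(36*z + 24) + c*(46*z^2 + 52*z - 110) + 15*z^3 - 20*z^2 - 275*z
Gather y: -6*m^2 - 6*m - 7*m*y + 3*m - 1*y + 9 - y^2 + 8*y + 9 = -6*m^2 - 3*m - y^2 + y*(7 - 7*m) + 18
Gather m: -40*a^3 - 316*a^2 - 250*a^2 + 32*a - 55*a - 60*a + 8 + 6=-40*a^3 - 566*a^2 - 83*a + 14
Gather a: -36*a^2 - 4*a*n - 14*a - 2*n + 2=-36*a^2 + a*(-4*n - 14) - 2*n + 2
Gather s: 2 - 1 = 1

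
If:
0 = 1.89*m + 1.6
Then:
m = -0.85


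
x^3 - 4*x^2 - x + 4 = (x - 4)*(x - 1)*(x + 1)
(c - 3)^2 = c^2 - 6*c + 9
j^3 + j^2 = j^2*(j + 1)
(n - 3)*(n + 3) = n^2 - 9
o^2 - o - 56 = (o - 8)*(o + 7)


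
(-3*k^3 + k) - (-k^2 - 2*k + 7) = -3*k^3 + k^2 + 3*k - 7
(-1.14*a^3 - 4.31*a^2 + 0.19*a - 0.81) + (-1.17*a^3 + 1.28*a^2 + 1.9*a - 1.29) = -2.31*a^3 - 3.03*a^2 + 2.09*a - 2.1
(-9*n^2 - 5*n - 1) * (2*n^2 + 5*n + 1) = -18*n^4 - 55*n^3 - 36*n^2 - 10*n - 1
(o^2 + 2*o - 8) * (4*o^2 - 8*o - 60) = 4*o^4 - 108*o^2 - 56*o + 480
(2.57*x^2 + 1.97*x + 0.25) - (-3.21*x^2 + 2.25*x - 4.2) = 5.78*x^2 - 0.28*x + 4.45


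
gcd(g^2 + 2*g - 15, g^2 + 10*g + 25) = g + 5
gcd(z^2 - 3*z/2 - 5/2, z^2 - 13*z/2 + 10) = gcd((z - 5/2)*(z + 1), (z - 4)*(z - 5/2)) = z - 5/2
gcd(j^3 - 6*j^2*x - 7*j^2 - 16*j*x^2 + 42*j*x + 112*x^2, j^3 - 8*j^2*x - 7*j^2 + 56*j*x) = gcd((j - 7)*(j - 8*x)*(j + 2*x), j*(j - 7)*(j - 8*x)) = -j^2 + 8*j*x + 7*j - 56*x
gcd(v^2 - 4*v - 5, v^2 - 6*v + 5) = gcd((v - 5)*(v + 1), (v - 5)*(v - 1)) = v - 5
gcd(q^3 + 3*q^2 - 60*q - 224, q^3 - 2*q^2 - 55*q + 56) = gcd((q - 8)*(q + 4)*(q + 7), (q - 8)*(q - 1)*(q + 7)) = q^2 - q - 56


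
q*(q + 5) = q^2 + 5*q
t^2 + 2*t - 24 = (t - 4)*(t + 6)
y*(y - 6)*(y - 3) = y^3 - 9*y^2 + 18*y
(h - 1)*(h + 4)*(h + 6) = h^3 + 9*h^2 + 14*h - 24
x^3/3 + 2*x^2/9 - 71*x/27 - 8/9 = (x/3 + 1)*(x - 8/3)*(x + 1/3)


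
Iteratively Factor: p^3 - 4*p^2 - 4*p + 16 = (p - 2)*(p^2 - 2*p - 8) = (p - 4)*(p - 2)*(p + 2)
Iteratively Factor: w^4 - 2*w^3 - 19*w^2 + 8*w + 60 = (w + 3)*(w^3 - 5*w^2 - 4*w + 20) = (w + 2)*(w + 3)*(w^2 - 7*w + 10) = (w - 5)*(w + 2)*(w + 3)*(w - 2)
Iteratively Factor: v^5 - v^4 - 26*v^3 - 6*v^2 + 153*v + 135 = (v + 3)*(v^4 - 4*v^3 - 14*v^2 + 36*v + 45) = (v - 5)*(v + 3)*(v^3 + v^2 - 9*v - 9) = (v - 5)*(v + 1)*(v + 3)*(v^2 - 9) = (v - 5)*(v - 3)*(v + 1)*(v + 3)*(v + 3)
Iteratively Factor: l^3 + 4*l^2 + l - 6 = (l - 1)*(l^2 + 5*l + 6) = (l - 1)*(l + 2)*(l + 3)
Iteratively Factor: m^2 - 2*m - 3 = (m + 1)*(m - 3)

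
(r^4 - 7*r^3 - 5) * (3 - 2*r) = -2*r^5 + 17*r^4 - 21*r^3 + 10*r - 15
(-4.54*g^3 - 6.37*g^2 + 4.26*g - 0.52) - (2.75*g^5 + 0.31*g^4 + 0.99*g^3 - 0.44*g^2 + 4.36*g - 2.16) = -2.75*g^5 - 0.31*g^4 - 5.53*g^3 - 5.93*g^2 - 0.100000000000001*g + 1.64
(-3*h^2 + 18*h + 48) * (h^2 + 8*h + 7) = -3*h^4 - 6*h^3 + 171*h^2 + 510*h + 336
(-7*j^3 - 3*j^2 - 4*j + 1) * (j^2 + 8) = -7*j^5 - 3*j^4 - 60*j^3 - 23*j^2 - 32*j + 8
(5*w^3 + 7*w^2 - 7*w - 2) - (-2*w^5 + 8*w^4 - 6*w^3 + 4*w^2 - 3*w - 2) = 2*w^5 - 8*w^4 + 11*w^3 + 3*w^2 - 4*w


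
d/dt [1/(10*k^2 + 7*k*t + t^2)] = (-7*k - 2*t)/(10*k^2 + 7*k*t + t^2)^2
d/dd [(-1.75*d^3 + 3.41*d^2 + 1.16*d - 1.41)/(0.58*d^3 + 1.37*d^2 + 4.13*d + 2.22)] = (-4.44089209850063e-16*d^5 - 4.3753*d^4 - 15.8006*d^3 + 3.2925*d^2 + 19.0038*d + 8.3985)/(0.3364*d^6 + 1.5892*d^5 + 6.6677*d^4 + 13.8914*d^3 + 23.1397*d^2 + 18.3372*d + 4.9284)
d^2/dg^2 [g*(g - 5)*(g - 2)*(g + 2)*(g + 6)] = 20*g^3 + 12*g^2 - 204*g - 8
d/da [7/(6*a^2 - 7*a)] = 7*(7 - 12*a)/(a^2*(6*a - 7)^2)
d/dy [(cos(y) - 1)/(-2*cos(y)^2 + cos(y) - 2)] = (4*cos(y) - cos(2*y))*sin(y)/(-cos(y) + cos(2*y) + 3)^2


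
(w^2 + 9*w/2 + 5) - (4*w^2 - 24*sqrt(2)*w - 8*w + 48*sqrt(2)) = -3*w^2 + 25*w/2 + 24*sqrt(2)*w - 48*sqrt(2) + 5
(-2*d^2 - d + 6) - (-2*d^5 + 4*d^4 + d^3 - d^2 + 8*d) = 2*d^5 - 4*d^4 - d^3 - d^2 - 9*d + 6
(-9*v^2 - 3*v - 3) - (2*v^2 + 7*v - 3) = -11*v^2 - 10*v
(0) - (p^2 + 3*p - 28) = -p^2 - 3*p + 28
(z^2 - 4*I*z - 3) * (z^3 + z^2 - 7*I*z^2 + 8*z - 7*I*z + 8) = z^5 + z^4 - 11*I*z^4 - 23*z^3 - 11*I*z^3 - 23*z^2 - 11*I*z^2 - 24*z - 11*I*z - 24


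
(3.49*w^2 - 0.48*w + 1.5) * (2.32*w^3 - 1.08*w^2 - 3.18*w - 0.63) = 8.0968*w^5 - 4.8828*w^4 - 7.0998*w^3 - 2.2923*w^2 - 4.4676*w - 0.945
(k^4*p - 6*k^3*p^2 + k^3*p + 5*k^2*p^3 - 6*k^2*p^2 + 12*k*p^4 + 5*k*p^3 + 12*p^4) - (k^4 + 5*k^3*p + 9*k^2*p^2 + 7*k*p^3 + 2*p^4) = k^4*p - k^4 - 6*k^3*p^2 - 4*k^3*p + 5*k^2*p^3 - 15*k^2*p^2 + 12*k*p^4 - 2*k*p^3 + 10*p^4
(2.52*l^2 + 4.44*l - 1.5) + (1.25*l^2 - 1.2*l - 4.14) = 3.77*l^2 + 3.24*l - 5.64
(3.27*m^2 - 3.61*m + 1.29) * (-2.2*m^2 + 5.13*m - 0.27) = -7.194*m^4 + 24.7171*m^3 - 22.2402*m^2 + 7.5924*m - 0.3483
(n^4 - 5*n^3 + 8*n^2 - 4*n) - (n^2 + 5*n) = n^4 - 5*n^3 + 7*n^2 - 9*n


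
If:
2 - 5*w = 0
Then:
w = 2/5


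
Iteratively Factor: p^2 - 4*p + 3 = (p - 1)*(p - 3)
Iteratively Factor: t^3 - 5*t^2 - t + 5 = (t + 1)*(t^2 - 6*t + 5) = (t - 1)*(t + 1)*(t - 5)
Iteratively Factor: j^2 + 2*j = (j + 2)*(j)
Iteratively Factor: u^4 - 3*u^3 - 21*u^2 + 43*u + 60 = (u + 4)*(u^3 - 7*u^2 + 7*u + 15) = (u - 5)*(u + 4)*(u^2 - 2*u - 3) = (u - 5)*(u - 3)*(u + 4)*(u + 1)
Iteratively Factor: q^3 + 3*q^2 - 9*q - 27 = (q + 3)*(q^2 - 9) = (q + 3)^2*(q - 3)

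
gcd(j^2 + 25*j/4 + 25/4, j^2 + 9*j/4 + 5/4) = j + 5/4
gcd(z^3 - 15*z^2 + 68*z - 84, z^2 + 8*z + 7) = 1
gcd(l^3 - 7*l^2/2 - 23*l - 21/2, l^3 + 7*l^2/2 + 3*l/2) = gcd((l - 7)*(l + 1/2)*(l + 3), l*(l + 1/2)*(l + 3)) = l^2 + 7*l/2 + 3/2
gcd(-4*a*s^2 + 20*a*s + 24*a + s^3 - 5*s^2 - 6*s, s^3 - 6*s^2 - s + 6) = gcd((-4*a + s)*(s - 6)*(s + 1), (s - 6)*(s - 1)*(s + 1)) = s^2 - 5*s - 6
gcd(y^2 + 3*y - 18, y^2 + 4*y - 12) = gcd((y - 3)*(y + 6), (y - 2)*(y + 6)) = y + 6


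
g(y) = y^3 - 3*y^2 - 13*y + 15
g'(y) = 3*y^2 - 6*y - 13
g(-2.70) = 8.55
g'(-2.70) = 25.07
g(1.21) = -3.35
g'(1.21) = -15.87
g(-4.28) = -62.72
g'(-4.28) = 67.64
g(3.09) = -24.31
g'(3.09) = -2.90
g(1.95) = -14.34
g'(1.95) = -13.29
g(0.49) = 8.03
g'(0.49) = -15.22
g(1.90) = -13.67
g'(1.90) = -13.57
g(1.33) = -5.24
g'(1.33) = -15.67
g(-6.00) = -231.00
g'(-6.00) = 131.00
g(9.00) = 384.00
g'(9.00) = 176.00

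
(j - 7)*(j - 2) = j^2 - 9*j + 14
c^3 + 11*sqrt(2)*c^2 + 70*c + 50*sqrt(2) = (c + sqrt(2))*(c + 5*sqrt(2))^2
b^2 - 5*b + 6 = (b - 3)*(b - 2)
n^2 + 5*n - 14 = (n - 2)*(n + 7)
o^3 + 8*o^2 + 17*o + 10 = (o + 1)*(o + 2)*(o + 5)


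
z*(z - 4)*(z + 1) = z^3 - 3*z^2 - 4*z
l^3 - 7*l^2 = l^2*(l - 7)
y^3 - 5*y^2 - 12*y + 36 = (y - 6)*(y - 2)*(y + 3)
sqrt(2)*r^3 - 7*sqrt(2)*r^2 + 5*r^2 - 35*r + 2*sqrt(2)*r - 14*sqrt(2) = (r - 7)*(r + 2*sqrt(2))*(sqrt(2)*r + 1)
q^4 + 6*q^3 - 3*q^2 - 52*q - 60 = (q - 3)*(q + 2)^2*(q + 5)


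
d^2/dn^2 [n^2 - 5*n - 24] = 2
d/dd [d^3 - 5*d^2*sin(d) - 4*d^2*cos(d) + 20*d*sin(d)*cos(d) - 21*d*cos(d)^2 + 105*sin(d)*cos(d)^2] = 4*d^2*sin(d) - 5*d^2*cos(d) + 3*d^2 - 10*d*sin(d) + 21*d*sin(2*d) - 8*d*cos(d) + 20*d*cos(2*d) + 10*sin(2*d) + 105*cos(d)/4 - 21*cos(2*d)/2 + 315*cos(3*d)/4 - 21/2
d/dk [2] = 0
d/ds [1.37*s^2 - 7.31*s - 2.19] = 2.74*s - 7.31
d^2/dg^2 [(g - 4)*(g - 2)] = 2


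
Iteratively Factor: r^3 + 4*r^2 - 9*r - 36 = (r + 4)*(r^2 - 9) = (r + 3)*(r + 4)*(r - 3)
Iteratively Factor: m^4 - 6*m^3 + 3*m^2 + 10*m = (m)*(m^3 - 6*m^2 + 3*m + 10) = m*(m - 5)*(m^2 - m - 2) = m*(m - 5)*(m - 2)*(m + 1)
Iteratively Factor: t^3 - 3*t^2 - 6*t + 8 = (t - 1)*(t^2 - 2*t - 8) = (t - 4)*(t - 1)*(t + 2)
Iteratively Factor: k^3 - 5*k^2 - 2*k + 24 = (k + 2)*(k^2 - 7*k + 12) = (k - 4)*(k + 2)*(k - 3)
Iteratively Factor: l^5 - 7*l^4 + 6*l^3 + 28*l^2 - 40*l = (l - 5)*(l^4 - 2*l^3 - 4*l^2 + 8*l) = (l - 5)*(l + 2)*(l^3 - 4*l^2 + 4*l) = l*(l - 5)*(l + 2)*(l^2 - 4*l + 4) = l*(l - 5)*(l - 2)*(l + 2)*(l - 2)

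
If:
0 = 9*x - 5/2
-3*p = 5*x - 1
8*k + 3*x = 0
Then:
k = -5/48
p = -7/54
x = 5/18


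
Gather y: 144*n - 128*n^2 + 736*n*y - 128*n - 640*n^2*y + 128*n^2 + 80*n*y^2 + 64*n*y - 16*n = 80*n*y^2 + y*(-640*n^2 + 800*n)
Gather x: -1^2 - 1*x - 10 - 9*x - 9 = -10*x - 20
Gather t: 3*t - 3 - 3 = 3*t - 6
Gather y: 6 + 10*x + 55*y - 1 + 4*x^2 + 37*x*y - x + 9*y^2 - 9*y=4*x^2 + 9*x + 9*y^2 + y*(37*x + 46) + 5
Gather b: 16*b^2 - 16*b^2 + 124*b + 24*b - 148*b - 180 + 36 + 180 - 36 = 0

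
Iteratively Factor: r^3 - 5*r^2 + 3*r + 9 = (r - 3)*(r^2 - 2*r - 3) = (r - 3)^2*(r + 1)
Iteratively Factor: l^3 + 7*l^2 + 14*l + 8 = (l + 1)*(l^2 + 6*l + 8) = (l + 1)*(l + 2)*(l + 4)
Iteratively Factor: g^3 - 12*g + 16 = (g - 2)*(g^2 + 2*g - 8) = (g - 2)*(g + 4)*(g - 2)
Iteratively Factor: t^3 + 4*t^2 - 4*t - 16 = (t + 4)*(t^2 - 4) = (t - 2)*(t + 4)*(t + 2)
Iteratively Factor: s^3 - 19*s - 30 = (s - 5)*(s^2 + 5*s + 6) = (s - 5)*(s + 2)*(s + 3)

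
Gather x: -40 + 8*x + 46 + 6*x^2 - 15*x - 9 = 6*x^2 - 7*x - 3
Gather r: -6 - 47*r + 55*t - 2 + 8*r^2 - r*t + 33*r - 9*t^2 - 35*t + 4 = 8*r^2 + r*(-t - 14) - 9*t^2 + 20*t - 4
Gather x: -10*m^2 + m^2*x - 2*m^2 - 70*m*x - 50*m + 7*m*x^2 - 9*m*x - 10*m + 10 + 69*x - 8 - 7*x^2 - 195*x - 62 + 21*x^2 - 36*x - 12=-12*m^2 - 60*m + x^2*(7*m + 14) + x*(m^2 - 79*m - 162) - 72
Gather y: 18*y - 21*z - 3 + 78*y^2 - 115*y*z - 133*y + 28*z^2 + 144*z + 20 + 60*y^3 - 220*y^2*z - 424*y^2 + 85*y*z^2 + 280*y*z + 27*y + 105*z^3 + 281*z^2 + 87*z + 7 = 60*y^3 + y^2*(-220*z - 346) + y*(85*z^2 + 165*z - 88) + 105*z^3 + 309*z^2 + 210*z + 24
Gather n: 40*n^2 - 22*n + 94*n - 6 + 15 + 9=40*n^2 + 72*n + 18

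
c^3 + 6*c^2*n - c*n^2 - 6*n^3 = (c - n)*(c + n)*(c + 6*n)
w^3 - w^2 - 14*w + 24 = (w - 3)*(w - 2)*(w + 4)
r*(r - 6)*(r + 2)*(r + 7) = r^4 + 3*r^3 - 40*r^2 - 84*r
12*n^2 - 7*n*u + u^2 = (-4*n + u)*(-3*n + u)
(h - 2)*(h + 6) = h^2 + 4*h - 12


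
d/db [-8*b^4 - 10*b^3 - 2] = b^2*(-32*b - 30)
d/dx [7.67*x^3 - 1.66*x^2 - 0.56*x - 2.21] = 23.01*x^2 - 3.32*x - 0.56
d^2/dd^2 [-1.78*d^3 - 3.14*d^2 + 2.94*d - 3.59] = -10.68*d - 6.28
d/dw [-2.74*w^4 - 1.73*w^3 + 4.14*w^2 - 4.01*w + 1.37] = -10.96*w^3 - 5.19*w^2 + 8.28*w - 4.01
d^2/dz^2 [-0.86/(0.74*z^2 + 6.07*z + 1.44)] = (0.941872*z^2 + 7.725896*z - 0.86*(1.48*z + 6.07)*(2.96*z + 12.14) + 1.832832)/(0.74*z^2 + 6.07*z + 1.44)^3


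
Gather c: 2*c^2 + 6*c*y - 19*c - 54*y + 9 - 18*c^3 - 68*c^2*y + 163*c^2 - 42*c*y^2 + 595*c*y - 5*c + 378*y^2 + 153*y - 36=-18*c^3 + c^2*(165 - 68*y) + c*(-42*y^2 + 601*y - 24) + 378*y^2 + 99*y - 27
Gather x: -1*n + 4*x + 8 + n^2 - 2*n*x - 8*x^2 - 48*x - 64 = n^2 - n - 8*x^2 + x*(-2*n - 44) - 56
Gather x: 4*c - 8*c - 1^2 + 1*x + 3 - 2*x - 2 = -4*c - x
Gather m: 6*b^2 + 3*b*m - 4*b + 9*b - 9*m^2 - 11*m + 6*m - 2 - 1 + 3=6*b^2 + 5*b - 9*m^2 + m*(3*b - 5)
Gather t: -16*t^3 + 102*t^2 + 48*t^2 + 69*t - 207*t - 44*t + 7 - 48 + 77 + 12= -16*t^3 + 150*t^2 - 182*t + 48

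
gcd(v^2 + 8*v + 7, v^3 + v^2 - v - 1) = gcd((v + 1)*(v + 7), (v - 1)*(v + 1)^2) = v + 1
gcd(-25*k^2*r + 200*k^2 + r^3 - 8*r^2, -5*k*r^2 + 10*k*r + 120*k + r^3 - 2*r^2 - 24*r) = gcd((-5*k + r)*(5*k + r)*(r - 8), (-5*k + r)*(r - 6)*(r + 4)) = -5*k + r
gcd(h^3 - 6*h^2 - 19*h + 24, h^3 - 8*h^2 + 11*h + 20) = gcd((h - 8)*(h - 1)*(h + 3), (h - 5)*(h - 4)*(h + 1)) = 1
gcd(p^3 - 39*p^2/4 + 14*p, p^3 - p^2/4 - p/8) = p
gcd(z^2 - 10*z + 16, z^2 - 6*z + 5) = 1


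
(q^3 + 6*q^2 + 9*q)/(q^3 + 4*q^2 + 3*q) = (q + 3)/(q + 1)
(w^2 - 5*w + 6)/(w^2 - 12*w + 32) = (w^2 - 5*w + 6)/(w^2 - 12*w + 32)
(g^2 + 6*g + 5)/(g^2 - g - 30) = (g + 1)/(g - 6)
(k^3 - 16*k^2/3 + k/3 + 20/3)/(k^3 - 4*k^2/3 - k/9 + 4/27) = 9*(k^2 - 4*k - 5)/(9*k^2 - 1)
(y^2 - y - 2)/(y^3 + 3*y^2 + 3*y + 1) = (y - 2)/(y^2 + 2*y + 1)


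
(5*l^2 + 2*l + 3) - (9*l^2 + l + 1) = -4*l^2 + l + 2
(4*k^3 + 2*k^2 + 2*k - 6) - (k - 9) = 4*k^3 + 2*k^2 + k + 3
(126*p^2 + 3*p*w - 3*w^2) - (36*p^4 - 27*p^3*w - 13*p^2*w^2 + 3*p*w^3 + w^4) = -36*p^4 + 27*p^3*w + 13*p^2*w^2 + 126*p^2 - 3*p*w^3 + 3*p*w - w^4 - 3*w^2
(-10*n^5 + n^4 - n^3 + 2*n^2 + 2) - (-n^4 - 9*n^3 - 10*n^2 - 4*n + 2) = -10*n^5 + 2*n^4 + 8*n^3 + 12*n^2 + 4*n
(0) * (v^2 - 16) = 0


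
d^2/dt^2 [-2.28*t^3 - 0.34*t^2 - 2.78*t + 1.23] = -13.68*t - 0.68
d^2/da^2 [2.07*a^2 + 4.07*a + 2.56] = 4.14000000000000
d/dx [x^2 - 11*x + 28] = 2*x - 11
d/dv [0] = 0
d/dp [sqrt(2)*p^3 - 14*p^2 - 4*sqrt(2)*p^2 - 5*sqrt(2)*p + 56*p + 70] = 3*sqrt(2)*p^2 - 28*p - 8*sqrt(2)*p - 5*sqrt(2) + 56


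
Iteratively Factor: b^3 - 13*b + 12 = (b - 3)*(b^2 + 3*b - 4) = (b - 3)*(b - 1)*(b + 4)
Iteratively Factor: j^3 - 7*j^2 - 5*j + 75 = (j - 5)*(j^2 - 2*j - 15) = (j - 5)*(j + 3)*(j - 5)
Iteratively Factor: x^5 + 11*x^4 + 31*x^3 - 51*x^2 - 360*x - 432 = (x + 3)*(x^4 + 8*x^3 + 7*x^2 - 72*x - 144) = (x - 3)*(x + 3)*(x^3 + 11*x^2 + 40*x + 48) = (x - 3)*(x + 3)*(x + 4)*(x^2 + 7*x + 12) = (x - 3)*(x + 3)^2*(x + 4)*(x + 4)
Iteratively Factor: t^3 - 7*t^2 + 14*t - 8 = (t - 2)*(t^2 - 5*t + 4) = (t - 2)*(t - 1)*(t - 4)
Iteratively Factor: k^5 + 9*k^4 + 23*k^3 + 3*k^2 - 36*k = (k + 3)*(k^4 + 6*k^3 + 5*k^2 - 12*k) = (k - 1)*(k + 3)*(k^3 + 7*k^2 + 12*k) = (k - 1)*(k + 3)*(k + 4)*(k^2 + 3*k) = (k - 1)*(k + 3)^2*(k + 4)*(k)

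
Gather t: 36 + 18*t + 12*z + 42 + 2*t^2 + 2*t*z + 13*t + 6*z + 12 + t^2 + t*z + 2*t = 3*t^2 + t*(3*z + 33) + 18*z + 90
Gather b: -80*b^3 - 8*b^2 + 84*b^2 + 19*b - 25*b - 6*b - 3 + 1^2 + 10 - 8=-80*b^3 + 76*b^2 - 12*b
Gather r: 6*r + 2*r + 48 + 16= 8*r + 64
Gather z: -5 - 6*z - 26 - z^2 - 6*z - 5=-z^2 - 12*z - 36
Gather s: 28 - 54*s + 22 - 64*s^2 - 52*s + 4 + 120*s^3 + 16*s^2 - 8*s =120*s^3 - 48*s^2 - 114*s + 54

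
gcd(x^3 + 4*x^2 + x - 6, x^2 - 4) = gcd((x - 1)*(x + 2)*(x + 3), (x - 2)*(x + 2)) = x + 2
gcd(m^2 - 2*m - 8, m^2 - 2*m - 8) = m^2 - 2*m - 8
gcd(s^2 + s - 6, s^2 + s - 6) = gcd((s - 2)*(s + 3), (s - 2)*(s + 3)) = s^2 + s - 6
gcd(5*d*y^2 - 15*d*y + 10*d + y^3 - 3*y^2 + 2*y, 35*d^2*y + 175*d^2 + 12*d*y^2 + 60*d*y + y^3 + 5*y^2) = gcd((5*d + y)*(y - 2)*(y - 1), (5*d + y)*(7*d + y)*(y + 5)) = 5*d + y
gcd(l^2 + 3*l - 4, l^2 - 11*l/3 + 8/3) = l - 1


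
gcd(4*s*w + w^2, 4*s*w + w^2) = 4*s*w + w^2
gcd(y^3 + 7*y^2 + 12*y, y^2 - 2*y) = y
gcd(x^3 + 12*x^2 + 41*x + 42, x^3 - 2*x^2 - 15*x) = x + 3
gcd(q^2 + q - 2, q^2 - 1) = q - 1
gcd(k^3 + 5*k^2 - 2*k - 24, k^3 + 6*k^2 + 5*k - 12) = k^2 + 7*k + 12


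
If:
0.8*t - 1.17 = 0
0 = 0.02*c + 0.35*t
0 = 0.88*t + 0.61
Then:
No Solution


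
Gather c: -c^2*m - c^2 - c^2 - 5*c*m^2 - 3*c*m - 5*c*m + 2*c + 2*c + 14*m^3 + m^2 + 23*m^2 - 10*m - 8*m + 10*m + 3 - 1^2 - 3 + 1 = c^2*(-m - 2) + c*(-5*m^2 - 8*m + 4) + 14*m^3 + 24*m^2 - 8*m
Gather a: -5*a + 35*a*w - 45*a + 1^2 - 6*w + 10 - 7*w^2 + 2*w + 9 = a*(35*w - 50) - 7*w^2 - 4*w + 20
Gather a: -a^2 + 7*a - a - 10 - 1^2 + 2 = -a^2 + 6*a - 9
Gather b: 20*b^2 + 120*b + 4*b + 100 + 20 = 20*b^2 + 124*b + 120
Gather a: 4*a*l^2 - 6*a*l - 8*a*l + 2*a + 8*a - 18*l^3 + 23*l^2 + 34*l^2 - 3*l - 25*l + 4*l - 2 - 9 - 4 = a*(4*l^2 - 14*l + 10) - 18*l^3 + 57*l^2 - 24*l - 15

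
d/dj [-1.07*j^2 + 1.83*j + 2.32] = 1.83 - 2.14*j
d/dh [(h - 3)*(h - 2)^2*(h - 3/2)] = 4*h^3 - 51*h^2/2 + 53*h - 36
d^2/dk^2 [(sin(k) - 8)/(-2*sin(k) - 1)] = 17*(sin(k) + cos(2*k) + 3)/(2*sin(k) + 1)^3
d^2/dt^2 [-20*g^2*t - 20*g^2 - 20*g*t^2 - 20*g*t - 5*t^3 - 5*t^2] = -40*g - 30*t - 10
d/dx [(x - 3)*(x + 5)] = 2*x + 2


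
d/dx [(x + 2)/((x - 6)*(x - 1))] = (-x^2 - 4*x + 20)/(x^4 - 14*x^3 + 61*x^2 - 84*x + 36)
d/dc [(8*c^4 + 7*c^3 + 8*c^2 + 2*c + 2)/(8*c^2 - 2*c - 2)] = c*(64*c^4 + 4*c^3 - 46*c^2 - 37*c - 32)/(2*(16*c^4 - 8*c^3 - 7*c^2 + 2*c + 1))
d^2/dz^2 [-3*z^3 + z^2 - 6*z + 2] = 2 - 18*z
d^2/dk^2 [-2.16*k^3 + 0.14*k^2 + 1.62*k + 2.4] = 0.28 - 12.96*k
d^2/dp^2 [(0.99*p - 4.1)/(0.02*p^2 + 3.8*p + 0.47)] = ((0.04*p + 3.8)*(0.08*p + 7.6)*(0.99*p - 4.1) - (0.1188*p + 7.36)*(0.02*p^2 + 3.8*p + 0.47))/(0.02*p^2 + 3.8*p + 0.47)^3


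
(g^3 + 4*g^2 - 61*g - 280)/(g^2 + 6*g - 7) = (g^2 - 3*g - 40)/(g - 1)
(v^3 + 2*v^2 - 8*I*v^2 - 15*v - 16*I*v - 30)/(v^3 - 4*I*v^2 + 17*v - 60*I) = (v + 2)/(v + 4*I)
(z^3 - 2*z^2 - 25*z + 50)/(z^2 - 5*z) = z + 3 - 10/z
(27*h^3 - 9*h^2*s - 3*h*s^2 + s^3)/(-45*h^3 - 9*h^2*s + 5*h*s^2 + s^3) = (-3*h + s)/(5*h + s)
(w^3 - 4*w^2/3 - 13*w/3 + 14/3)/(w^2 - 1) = (3*w^2 - w - 14)/(3*(w + 1))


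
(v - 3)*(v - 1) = v^2 - 4*v + 3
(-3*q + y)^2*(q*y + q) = 9*q^3*y + 9*q^3 - 6*q^2*y^2 - 6*q^2*y + q*y^3 + q*y^2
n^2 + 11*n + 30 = (n + 5)*(n + 6)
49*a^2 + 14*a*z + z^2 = (7*a + z)^2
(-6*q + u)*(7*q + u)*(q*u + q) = -42*q^3*u - 42*q^3 + q^2*u^2 + q^2*u + q*u^3 + q*u^2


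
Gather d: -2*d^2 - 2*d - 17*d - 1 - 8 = -2*d^2 - 19*d - 9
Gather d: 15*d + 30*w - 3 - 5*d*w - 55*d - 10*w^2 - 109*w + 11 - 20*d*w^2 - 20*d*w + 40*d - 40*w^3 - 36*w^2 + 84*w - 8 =d*(-20*w^2 - 25*w) - 40*w^3 - 46*w^2 + 5*w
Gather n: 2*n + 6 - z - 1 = 2*n - z + 5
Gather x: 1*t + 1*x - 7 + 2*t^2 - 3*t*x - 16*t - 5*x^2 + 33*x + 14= 2*t^2 - 15*t - 5*x^2 + x*(34 - 3*t) + 7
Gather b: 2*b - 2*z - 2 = 2*b - 2*z - 2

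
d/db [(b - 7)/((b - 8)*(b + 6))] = (-b^2 + 14*b - 62)/(b^4 - 4*b^3 - 92*b^2 + 192*b + 2304)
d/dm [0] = 0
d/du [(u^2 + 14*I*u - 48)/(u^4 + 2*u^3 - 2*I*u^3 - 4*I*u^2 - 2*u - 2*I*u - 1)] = (-2*u^3 - 42*I*u^2 + u*(178 - 16*I) + 110 - 96*I)/(u^6 + u^5*(3 - 3*I) - 9*I*u^4 + u^3*(-8 - 8*I) - 9*u^2 + u*(-3 + 3*I) + I)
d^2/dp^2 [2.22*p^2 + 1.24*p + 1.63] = 4.44000000000000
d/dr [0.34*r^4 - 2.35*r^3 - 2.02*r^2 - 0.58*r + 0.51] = 1.36*r^3 - 7.05*r^2 - 4.04*r - 0.58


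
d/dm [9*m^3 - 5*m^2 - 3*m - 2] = 27*m^2 - 10*m - 3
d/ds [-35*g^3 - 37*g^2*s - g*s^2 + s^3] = -37*g^2 - 2*g*s + 3*s^2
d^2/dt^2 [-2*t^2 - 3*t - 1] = -4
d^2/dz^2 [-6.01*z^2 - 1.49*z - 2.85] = -12.0200000000000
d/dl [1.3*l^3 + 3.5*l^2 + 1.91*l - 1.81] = 3.9*l^2 + 7.0*l + 1.91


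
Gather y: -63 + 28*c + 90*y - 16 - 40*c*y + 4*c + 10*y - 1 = 32*c + y*(100 - 40*c) - 80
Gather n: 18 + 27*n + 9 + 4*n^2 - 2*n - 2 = 4*n^2 + 25*n + 25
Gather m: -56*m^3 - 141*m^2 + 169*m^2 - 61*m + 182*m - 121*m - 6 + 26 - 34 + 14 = -56*m^3 + 28*m^2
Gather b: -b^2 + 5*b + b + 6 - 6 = -b^2 + 6*b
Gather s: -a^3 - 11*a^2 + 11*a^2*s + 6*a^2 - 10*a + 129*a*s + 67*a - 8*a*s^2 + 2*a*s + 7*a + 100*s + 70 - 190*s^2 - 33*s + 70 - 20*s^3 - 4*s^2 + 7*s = -a^3 - 5*a^2 + 64*a - 20*s^3 + s^2*(-8*a - 194) + s*(11*a^2 + 131*a + 74) + 140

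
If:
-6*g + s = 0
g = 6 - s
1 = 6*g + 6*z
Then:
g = 6/7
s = 36/7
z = -29/42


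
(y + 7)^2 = y^2 + 14*y + 49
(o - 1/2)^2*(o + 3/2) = o^3 + o^2/2 - 5*o/4 + 3/8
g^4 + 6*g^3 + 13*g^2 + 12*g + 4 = (g + 1)^2*(g + 2)^2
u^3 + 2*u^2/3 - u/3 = u*(u - 1/3)*(u + 1)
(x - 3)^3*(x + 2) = x^4 - 7*x^3 + 9*x^2 + 27*x - 54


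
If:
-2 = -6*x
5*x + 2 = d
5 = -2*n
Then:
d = 11/3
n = -5/2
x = 1/3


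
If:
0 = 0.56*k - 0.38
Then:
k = 0.68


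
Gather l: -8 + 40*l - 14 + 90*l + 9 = 130*l - 13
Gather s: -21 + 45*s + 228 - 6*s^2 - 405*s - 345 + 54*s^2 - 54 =48*s^2 - 360*s - 192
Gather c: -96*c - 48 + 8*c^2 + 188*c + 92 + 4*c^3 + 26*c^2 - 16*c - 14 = 4*c^3 + 34*c^2 + 76*c + 30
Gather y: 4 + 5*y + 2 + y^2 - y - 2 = y^2 + 4*y + 4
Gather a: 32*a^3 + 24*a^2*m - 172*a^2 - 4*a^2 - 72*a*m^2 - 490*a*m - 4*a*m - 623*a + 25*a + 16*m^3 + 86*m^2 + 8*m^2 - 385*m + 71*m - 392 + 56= 32*a^3 + a^2*(24*m - 176) + a*(-72*m^2 - 494*m - 598) + 16*m^3 + 94*m^2 - 314*m - 336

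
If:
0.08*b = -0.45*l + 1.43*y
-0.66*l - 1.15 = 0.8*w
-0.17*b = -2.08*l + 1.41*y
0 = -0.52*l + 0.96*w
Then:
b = -6.92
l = -1.05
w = -0.57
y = -0.72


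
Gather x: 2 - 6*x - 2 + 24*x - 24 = 18*x - 24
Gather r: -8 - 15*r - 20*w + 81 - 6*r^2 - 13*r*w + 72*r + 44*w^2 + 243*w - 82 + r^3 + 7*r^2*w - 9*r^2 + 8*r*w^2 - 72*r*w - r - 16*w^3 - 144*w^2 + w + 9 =r^3 + r^2*(7*w - 15) + r*(8*w^2 - 85*w + 56) - 16*w^3 - 100*w^2 + 224*w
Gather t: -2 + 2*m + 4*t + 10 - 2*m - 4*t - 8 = 0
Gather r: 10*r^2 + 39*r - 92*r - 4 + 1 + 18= 10*r^2 - 53*r + 15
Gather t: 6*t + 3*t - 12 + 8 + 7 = 9*t + 3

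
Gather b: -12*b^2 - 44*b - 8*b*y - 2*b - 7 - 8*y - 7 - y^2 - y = -12*b^2 + b*(-8*y - 46) - y^2 - 9*y - 14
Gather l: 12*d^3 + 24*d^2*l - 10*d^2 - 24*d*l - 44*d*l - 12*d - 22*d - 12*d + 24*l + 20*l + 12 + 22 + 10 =12*d^3 - 10*d^2 - 46*d + l*(24*d^2 - 68*d + 44) + 44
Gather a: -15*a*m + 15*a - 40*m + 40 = a*(15 - 15*m) - 40*m + 40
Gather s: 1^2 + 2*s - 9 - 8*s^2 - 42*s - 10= -8*s^2 - 40*s - 18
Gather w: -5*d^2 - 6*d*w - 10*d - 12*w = -5*d^2 - 10*d + w*(-6*d - 12)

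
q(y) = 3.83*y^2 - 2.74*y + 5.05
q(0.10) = 4.81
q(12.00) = 523.69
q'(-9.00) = -71.68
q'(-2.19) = -19.52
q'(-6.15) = -49.85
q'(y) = 7.66*y - 2.74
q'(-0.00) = -2.74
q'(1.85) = 11.43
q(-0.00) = 5.05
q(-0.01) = 5.08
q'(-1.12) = -11.32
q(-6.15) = 166.76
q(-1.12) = 12.92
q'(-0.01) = -2.82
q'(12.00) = 89.18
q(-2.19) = 29.42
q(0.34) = 4.56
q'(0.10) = -1.97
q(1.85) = 13.09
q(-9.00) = 339.94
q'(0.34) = -0.14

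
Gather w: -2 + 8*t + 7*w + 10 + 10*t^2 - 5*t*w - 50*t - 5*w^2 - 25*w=10*t^2 - 42*t - 5*w^2 + w*(-5*t - 18) + 8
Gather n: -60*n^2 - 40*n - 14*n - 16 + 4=-60*n^2 - 54*n - 12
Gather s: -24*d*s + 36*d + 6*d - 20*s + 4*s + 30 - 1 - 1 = 42*d + s*(-24*d - 16) + 28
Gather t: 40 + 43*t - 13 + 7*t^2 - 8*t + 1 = 7*t^2 + 35*t + 28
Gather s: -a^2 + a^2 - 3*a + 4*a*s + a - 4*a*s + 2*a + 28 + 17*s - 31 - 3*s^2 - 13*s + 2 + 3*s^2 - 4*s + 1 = 0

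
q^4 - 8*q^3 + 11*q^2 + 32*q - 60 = (q - 5)*(q - 3)*(q - 2)*(q + 2)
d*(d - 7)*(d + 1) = d^3 - 6*d^2 - 7*d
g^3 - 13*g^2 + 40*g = g*(g - 8)*(g - 5)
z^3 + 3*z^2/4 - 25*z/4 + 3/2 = (z - 2)*(z - 1/4)*(z + 3)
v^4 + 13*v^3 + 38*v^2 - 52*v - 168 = (v - 2)*(v + 2)*(v + 6)*(v + 7)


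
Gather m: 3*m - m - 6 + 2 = 2*m - 4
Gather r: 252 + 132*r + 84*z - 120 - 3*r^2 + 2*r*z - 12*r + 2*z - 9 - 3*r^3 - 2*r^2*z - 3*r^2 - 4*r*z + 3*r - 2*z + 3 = -3*r^3 + r^2*(-2*z - 6) + r*(123 - 2*z) + 84*z + 126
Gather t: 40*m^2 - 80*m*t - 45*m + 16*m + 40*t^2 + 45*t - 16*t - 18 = 40*m^2 - 29*m + 40*t^2 + t*(29 - 80*m) - 18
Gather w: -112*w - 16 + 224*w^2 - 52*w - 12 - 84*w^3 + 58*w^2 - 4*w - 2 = -84*w^3 + 282*w^2 - 168*w - 30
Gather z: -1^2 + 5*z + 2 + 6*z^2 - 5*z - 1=6*z^2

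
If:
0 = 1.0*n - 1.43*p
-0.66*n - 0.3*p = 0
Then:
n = 0.00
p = 0.00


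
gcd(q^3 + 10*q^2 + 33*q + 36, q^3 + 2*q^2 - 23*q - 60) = q^2 + 7*q + 12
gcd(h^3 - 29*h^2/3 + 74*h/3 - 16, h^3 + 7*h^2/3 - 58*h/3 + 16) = h^2 - 11*h/3 + 8/3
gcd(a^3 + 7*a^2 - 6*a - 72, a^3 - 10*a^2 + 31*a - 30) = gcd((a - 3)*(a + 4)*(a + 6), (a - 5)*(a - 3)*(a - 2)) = a - 3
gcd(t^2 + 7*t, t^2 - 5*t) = t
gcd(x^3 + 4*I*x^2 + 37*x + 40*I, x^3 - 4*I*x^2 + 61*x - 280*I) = x^2 + 3*I*x + 40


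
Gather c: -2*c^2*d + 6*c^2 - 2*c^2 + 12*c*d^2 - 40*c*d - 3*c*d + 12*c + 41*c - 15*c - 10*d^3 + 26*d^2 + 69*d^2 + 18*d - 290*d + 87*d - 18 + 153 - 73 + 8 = c^2*(4 - 2*d) + c*(12*d^2 - 43*d + 38) - 10*d^3 + 95*d^2 - 185*d + 70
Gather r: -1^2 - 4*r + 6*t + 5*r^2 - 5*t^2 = 5*r^2 - 4*r - 5*t^2 + 6*t - 1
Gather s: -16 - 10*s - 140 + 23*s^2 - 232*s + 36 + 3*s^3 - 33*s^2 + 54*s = 3*s^3 - 10*s^2 - 188*s - 120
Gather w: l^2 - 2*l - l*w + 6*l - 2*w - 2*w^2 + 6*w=l^2 + 4*l - 2*w^2 + w*(4 - l)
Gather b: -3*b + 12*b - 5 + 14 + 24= 9*b + 33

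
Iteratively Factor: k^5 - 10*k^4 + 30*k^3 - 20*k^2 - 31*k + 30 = (k - 3)*(k^4 - 7*k^3 + 9*k^2 + 7*k - 10) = (k - 5)*(k - 3)*(k^3 - 2*k^2 - k + 2) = (k - 5)*(k - 3)*(k + 1)*(k^2 - 3*k + 2) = (k - 5)*(k - 3)*(k - 1)*(k + 1)*(k - 2)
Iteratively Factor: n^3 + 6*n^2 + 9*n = (n + 3)*(n^2 + 3*n) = (n + 3)^2*(n)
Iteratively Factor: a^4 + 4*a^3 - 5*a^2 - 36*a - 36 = (a + 3)*(a^3 + a^2 - 8*a - 12) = (a + 2)*(a + 3)*(a^2 - a - 6) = (a + 2)^2*(a + 3)*(a - 3)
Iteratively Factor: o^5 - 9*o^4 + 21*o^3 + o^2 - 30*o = (o - 3)*(o^4 - 6*o^3 + 3*o^2 + 10*o) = (o - 3)*(o + 1)*(o^3 - 7*o^2 + 10*o) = (o - 3)*(o - 2)*(o + 1)*(o^2 - 5*o) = (o - 5)*(o - 3)*(o - 2)*(o + 1)*(o)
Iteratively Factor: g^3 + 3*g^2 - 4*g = (g - 1)*(g^2 + 4*g) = g*(g - 1)*(g + 4)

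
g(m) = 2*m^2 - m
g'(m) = 4*m - 1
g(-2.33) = 13.19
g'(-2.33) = -10.32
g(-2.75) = 17.88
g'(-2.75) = -12.00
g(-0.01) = 0.01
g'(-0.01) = -1.04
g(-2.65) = 16.70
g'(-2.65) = -11.60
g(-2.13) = 11.20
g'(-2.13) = -9.52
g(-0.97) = 2.85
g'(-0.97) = -4.88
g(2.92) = 14.13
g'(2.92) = 10.68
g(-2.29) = 12.78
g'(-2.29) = -10.16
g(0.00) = 0.00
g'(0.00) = -1.00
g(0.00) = 0.00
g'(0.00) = -1.00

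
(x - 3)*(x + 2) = x^2 - x - 6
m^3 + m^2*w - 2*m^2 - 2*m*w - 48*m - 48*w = (m - 8)*(m + 6)*(m + w)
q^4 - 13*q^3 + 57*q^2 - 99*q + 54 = (q - 6)*(q - 3)^2*(q - 1)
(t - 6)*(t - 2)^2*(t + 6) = t^4 - 4*t^3 - 32*t^2 + 144*t - 144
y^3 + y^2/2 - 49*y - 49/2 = (y - 7)*(y + 1/2)*(y + 7)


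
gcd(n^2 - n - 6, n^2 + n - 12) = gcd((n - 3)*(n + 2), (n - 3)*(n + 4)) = n - 3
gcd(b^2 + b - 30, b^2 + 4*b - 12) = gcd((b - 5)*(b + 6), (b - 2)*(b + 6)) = b + 6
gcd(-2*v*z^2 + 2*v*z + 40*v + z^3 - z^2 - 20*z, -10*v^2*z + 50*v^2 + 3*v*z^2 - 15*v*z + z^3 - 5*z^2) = -2*v*z + 10*v + z^2 - 5*z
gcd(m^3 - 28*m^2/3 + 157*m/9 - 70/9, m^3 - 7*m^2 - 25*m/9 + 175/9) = m^2 - 26*m/3 + 35/3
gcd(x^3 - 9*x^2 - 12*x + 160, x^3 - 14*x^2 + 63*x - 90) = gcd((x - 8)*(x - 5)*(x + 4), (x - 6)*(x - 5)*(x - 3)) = x - 5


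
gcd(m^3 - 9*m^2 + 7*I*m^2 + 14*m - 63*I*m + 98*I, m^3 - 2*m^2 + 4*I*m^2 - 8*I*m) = m - 2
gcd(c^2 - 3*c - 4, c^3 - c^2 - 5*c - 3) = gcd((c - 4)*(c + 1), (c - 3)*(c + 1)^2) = c + 1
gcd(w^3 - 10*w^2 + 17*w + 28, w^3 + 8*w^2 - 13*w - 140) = w - 4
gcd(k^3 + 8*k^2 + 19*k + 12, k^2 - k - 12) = k + 3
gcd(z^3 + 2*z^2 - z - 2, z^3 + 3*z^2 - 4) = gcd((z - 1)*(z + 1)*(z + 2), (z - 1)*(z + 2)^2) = z^2 + z - 2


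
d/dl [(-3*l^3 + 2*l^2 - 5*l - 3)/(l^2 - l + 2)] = (-3*l^4 + 6*l^3 - 15*l^2 + 14*l - 13)/(l^4 - 2*l^3 + 5*l^2 - 4*l + 4)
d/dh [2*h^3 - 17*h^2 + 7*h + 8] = 6*h^2 - 34*h + 7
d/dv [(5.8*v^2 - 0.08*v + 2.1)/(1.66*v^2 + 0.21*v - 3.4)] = (1.3508*v^2 - 46.412*v - 0.169)/(2.7556*v^4 + 0.6972*v^3 - 11.2439*v^2 - 1.428*v + 11.56)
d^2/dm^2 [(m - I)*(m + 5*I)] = 2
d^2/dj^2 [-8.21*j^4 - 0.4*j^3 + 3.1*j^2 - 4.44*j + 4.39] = -98.52*j^2 - 2.4*j + 6.2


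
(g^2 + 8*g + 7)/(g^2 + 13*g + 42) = (g + 1)/(g + 6)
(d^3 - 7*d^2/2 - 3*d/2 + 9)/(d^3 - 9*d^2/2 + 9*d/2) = (2*d^2 - d - 6)/(d*(2*d - 3))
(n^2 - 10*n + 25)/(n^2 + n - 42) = (n^2 - 10*n + 25)/(n^2 + n - 42)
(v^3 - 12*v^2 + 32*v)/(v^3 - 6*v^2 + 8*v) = (v - 8)/(v - 2)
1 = 1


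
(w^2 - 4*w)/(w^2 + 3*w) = (w - 4)/(w + 3)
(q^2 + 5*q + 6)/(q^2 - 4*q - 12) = (q + 3)/(q - 6)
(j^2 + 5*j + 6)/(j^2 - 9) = (j + 2)/(j - 3)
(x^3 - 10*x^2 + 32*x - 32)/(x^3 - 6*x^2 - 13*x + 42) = (x^2 - 8*x + 16)/(x^2 - 4*x - 21)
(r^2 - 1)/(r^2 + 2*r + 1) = (r - 1)/(r + 1)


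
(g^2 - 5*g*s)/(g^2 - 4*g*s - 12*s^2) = g*(-g + 5*s)/(-g^2 + 4*g*s + 12*s^2)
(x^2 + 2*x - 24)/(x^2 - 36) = (x - 4)/(x - 6)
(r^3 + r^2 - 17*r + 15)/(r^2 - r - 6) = (r^2 + 4*r - 5)/(r + 2)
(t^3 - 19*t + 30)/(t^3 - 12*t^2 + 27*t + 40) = (t^3 - 19*t + 30)/(t^3 - 12*t^2 + 27*t + 40)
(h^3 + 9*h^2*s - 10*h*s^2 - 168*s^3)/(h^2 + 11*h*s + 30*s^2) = (h^2 + 3*h*s - 28*s^2)/(h + 5*s)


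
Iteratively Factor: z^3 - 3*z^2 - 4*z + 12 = (z - 2)*(z^2 - z - 6) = (z - 2)*(z + 2)*(z - 3)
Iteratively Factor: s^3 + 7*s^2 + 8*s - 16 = (s + 4)*(s^2 + 3*s - 4) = (s + 4)^2*(s - 1)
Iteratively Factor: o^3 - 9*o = (o)*(o^2 - 9) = o*(o - 3)*(o + 3)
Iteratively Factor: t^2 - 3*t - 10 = (t + 2)*(t - 5)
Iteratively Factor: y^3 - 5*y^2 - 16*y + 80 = (y - 4)*(y^2 - y - 20) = (y - 5)*(y - 4)*(y + 4)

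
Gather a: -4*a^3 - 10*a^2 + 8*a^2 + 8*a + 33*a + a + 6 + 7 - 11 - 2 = -4*a^3 - 2*a^2 + 42*a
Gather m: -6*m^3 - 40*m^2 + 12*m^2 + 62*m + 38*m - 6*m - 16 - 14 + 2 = -6*m^3 - 28*m^2 + 94*m - 28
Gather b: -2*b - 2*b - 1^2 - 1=-4*b - 2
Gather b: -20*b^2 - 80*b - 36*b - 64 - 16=-20*b^2 - 116*b - 80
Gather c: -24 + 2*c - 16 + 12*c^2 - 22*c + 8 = 12*c^2 - 20*c - 32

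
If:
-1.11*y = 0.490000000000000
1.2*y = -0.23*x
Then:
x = 2.30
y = -0.44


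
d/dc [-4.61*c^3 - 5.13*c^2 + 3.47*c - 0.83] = -13.83*c^2 - 10.26*c + 3.47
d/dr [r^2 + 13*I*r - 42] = 2*r + 13*I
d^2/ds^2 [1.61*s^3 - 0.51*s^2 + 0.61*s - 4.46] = 9.66*s - 1.02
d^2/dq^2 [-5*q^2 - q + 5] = -10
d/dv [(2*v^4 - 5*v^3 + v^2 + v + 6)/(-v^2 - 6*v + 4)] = (-4*v^5 - 31*v^4 + 92*v^3 - 65*v^2 + 20*v + 40)/(v^4 + 12*v^3 + 28*v^2 - 48*v + 16)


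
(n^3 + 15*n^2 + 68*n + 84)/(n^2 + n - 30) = (n^2 + 9*n + 14)/(n - 5)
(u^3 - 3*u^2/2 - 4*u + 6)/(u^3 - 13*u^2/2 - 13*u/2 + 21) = (u - 2)/(u - 7)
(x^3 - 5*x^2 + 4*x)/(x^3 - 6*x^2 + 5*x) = (x - 4)/(x - 5)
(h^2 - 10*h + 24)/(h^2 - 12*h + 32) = (h - 6)/(h - 8)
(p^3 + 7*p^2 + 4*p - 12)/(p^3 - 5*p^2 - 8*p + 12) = (p + 6)/(p - 6)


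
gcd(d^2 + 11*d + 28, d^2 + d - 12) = d + 4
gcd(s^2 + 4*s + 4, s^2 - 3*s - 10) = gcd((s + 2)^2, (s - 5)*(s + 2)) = s + 2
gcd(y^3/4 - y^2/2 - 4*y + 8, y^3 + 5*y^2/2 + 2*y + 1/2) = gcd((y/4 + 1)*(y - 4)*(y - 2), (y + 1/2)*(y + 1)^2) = 1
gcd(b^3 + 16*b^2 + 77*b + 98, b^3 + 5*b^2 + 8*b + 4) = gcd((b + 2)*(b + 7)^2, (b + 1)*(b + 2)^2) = b + 2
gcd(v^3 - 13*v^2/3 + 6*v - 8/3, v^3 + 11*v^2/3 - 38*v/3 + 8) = v^2 - 7*v/3 + 4/3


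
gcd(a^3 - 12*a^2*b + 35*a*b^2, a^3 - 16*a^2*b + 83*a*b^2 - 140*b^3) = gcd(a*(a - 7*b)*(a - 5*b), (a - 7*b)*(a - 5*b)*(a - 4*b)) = a^2 - 12*a*b + 35*b^2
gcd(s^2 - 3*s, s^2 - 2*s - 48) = 1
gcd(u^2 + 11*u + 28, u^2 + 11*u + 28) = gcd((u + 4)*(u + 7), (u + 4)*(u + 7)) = u^2 + 11*u + 28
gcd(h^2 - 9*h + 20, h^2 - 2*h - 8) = h - 4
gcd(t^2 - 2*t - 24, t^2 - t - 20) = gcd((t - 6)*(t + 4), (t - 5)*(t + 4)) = t + 4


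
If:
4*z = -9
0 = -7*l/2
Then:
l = 0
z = -9/4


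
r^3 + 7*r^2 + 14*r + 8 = (r + 1)*(r + 2)*(r + 4)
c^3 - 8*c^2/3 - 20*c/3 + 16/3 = (c - 4)*(c - 2/3)*(c + 2)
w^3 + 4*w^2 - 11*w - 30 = (w - 3)*(w + 2)*(w + 5)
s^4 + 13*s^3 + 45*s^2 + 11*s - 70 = (s - 1)*(s + 2)*(s + 5)*(s + 7)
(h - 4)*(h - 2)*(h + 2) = h^3 - 4*h^2 - 4*h + 16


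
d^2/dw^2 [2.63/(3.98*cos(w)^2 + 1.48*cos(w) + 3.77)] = (-166.641008*(1 - cos(w)^2)^2 - 46.475256*cos(w)^3 + 68.767136*cos(w)^2 + 107.62486*cos(w) + 99.238316)/(3.98*cos(w)^2 + 1.48*cos(w) + 3.77)^3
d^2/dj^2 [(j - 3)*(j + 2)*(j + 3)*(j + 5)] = 12*j^2 + 42*j + 2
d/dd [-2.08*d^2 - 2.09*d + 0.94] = -4.16*d - 2.09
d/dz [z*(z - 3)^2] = 3*(z - 3)*(z - 1)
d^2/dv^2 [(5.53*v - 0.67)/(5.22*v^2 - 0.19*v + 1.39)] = ((9.0962 - 173.1996*v)*(5.22*v^2 - 0.19*v + 1.39) + (5.53*v - 0.67)*(10.44*v - 0.19)*(20.88*v - 0.38))/(5.22*v^2 - 0.19*v + 1.39)^3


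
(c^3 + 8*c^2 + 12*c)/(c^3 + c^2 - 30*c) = (c + 2)/(c - 5)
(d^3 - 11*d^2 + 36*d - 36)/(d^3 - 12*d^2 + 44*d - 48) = (d - 3)/(d - 4)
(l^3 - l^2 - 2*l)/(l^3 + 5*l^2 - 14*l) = (l + 1)/(l + 7)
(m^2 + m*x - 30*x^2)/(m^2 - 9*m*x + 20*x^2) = (-m - 6*x)/(-m + 4*x)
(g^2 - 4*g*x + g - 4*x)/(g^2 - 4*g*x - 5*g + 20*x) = (g + 1)/(g - 5)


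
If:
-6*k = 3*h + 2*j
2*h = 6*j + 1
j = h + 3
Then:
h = -19/4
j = -7/4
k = 71/24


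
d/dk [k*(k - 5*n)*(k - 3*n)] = 3*k^2 - 16*k*n + 15*n^2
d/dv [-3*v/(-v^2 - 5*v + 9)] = 3*(-v^2 - 9)/(v^4 + 10*v^3 + 7*v^2 - 90*v + 81)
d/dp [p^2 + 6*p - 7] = 2*p + 6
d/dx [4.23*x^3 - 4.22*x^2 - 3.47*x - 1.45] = 12.69*x^2 - 8.44*x - 3.47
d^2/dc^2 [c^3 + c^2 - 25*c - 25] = 6*c + 2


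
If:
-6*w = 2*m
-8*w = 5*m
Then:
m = 0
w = 0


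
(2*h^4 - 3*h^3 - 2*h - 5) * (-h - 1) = -2*h^5 + h^4 + 3*h^3 + 2*h^2 + 7*h + 5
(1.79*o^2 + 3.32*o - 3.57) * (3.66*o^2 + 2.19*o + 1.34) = 6.5514*o^4 + 16.0713*o^3 - 3.3968*o^2 - 3.3695*o - 4.7838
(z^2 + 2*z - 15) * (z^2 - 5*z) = z^4 - 3*z^3 - 25*z^2 + 75*z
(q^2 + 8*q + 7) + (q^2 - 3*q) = 2*q^2 + 5*q + 7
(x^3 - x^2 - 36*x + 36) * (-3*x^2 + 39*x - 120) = -3*x^5 + 42*x^4 - 51*x^3 - 1392*x^2 + 5724*x - 4320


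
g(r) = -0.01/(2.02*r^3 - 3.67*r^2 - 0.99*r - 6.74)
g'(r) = -0.01*(-6.06*r^2 + 7.34*r + 0.99)/(2.02*r^3 - 3.67*r^2 - 0.99*r - 6.74)^2 = (0.0606*r^2 - 0.0734*r - 0.0099)/(-2.02*r^3 + 3.67*r^2 + 0.99*r + 6.74)^2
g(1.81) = 0.00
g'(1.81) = 0.00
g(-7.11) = 0.00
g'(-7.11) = 0.00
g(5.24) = -0.00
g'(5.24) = 0.00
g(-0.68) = 0.00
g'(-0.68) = 0.00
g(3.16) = -0.00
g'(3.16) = 0.00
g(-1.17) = 0.00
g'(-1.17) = 0.00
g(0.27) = 0.00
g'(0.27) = -0.00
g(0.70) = 0.00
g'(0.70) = -0.00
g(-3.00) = 0.00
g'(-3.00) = 0.00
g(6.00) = -0.00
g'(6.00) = 0.00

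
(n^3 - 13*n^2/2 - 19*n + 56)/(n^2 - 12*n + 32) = (n^2 + 3*n/2 - 7)/(n - 4)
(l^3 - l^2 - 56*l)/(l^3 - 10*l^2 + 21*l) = (l^2 - l - 56)/(l^2 - 10*l + 21)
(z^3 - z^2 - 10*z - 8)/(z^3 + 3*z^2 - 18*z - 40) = (z + 1)/(z + 5)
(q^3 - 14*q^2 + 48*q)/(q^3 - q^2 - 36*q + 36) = q*(q - 8)/(q^2 + 5*q - 6)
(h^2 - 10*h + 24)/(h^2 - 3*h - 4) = (h - 6)/(h + 1)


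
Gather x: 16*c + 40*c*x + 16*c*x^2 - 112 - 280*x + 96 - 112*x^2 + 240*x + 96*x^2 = 16*c + x^2*(16*c - 16) + x*(40*c - 40) - 16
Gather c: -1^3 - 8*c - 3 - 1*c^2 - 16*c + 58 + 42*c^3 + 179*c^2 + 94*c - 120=42*c^3 + 178*c^2 + 70*c - 66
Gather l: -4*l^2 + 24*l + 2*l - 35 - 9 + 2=-4*l^2 + 26*l - 42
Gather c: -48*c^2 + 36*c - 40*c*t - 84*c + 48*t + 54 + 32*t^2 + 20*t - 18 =-48*c^2 + c*(-40*t - 48) + 32*t^2 + 68*t + 36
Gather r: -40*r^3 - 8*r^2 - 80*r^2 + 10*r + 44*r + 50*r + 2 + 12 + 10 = -40*r^3 - 88*r^2 + 104*r + 24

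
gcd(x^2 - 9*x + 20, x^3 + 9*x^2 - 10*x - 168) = x - 4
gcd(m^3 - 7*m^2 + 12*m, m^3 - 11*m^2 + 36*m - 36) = m - 3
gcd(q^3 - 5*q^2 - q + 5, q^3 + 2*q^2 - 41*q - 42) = q + 1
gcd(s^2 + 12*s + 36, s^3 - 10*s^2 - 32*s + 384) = s + 6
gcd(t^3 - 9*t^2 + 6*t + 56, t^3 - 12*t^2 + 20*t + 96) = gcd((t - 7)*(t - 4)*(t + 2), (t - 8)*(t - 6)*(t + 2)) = t + 2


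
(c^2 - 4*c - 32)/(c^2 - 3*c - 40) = (c + 4)/(c + 5)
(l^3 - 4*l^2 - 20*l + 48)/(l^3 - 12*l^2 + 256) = (l^2 - 8*l + 12)/(l^2 - 16*l + 64)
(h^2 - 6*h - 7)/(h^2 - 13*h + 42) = (h + 1)/(h - 6)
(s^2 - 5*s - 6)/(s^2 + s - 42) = (s + 1)/(s + 7)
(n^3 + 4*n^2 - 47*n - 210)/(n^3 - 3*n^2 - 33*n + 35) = (n + 6)/(n - 1)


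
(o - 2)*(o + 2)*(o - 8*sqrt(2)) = o^3 - 8*sqrt(2)*o^2 - 4*o + 32*sqrt(2)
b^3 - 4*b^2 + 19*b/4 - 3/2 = (b - 2)*(b - 3/2)*(b - 1/2)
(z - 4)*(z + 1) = z^2 - 3*z - 4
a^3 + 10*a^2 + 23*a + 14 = (a + 1)*(a + 2)*(a + 7)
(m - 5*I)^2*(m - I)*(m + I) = m^4 - 10*I*m^3 - 24*m^2 - 10*I*m - 25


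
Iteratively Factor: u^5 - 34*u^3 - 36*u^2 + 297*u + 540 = (u + 3)*(u^4 - 3*u^3 - 25*u^2 + 39*u + 180) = (u + 3)^2*(u^3 - 6*u^2 - 7*u + 60) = (u - 5)*(u + 3)^2*(u^2 - u - 12) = (u - 5)*(u + 3)^3*(u - 4)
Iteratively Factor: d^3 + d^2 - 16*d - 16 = (d + 4)*(d^2 - 3*d - 4) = (d + 1)*(d + 4)*(d - 4)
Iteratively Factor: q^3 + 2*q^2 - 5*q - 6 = (q + 3)*(q^2 - q - 2) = (q - 2)*(q + 3)*(q + 1)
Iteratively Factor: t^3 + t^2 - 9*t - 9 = (t + 3)*(t^2 - 2*t - 3) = (t + 1)*(t + 3)*(t - 3)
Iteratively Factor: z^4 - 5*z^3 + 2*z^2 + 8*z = (z)*(z^3 - 5*z^2 + 2*z + 8) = z*(z - 4)*(z^2 - z - 2) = z*(z - 4)*(z + 1)*(z - 2)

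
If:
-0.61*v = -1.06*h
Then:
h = 0.575471698113208*v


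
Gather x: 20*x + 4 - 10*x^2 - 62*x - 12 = -10*x^2 - 42*x - 8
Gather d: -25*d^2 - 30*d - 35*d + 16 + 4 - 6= -25*d^2 - 65*d + 14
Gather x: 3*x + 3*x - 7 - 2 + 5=6*x - 4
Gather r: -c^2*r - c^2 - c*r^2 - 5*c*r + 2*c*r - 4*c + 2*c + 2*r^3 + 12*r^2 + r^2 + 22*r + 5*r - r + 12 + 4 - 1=-c^2 - 2*c + 2*r^3 + r^2*(13 - c) + r*(-c^2 - 3*c + 26) + 15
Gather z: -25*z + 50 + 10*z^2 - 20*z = 10*z^2 - 45*z + 50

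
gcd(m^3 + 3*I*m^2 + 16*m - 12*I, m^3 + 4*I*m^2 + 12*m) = m^2 + 4*I*m + 12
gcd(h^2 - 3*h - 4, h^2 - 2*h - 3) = h + 1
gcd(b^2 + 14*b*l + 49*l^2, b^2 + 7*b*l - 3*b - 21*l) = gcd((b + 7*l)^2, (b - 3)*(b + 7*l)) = b + 7*l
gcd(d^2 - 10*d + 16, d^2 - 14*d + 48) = d - 8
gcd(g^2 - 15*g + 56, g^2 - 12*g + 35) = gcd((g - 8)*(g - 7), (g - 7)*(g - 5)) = g - 7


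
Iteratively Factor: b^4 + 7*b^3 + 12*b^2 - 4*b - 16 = (b + 2)*(b^3 + 5*b^2 + 2*b - 8) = (b - 1)*(b + 2)*(b^2 + 6*b + 8) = (b - 1)*(b + 2)*(b + 4)*(b + 2)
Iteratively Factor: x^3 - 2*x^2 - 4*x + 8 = (x + 2)*(x^2 - 4*x + 4) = (x - 2)*(x + 2)*(x - 2)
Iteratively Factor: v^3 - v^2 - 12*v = (v - 4)*(v^2 + 3*v) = v*(v - 4)*(v + 3)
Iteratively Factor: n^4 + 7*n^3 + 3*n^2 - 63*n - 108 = (n - 3)*(n^3 + 10*n^2 + 33*n + 36) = (n - 3)*(n + 3)*(n^2 + 7*n + 12) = (n - 3)*(n + 3)*(n + 4)*(n + 3)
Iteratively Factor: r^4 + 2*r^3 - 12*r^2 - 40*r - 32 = (r + 2)*(r^3 - 12*r - 16) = (r + 2)^2*(r^2 - 2*r - 8) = (r - 4)*(r + 2)^2*(r + 2)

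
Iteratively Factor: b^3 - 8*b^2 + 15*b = (b)*(b^2 - 8*b + 15) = b*(b - 3)*(b - 5)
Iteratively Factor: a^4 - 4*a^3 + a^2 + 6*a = (a - 3)*(a^3 - a^2 - 2*a) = a*(a - 3)*(a^2 - a - 2) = a*(a - 3)*(a - 2)*(a + 1)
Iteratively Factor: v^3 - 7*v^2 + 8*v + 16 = (v + 1)*(v^2 - 8*v + 16) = (v - 4)*(v + 1)*(v - 4)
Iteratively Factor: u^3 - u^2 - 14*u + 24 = (u + 4)*(u^2 - 5*u + 6) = (u - 3)*(u + 4)*(u - 2)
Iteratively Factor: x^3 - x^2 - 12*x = (x)*(x^2 - x - 12) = x*(x - 4)*(x + 3)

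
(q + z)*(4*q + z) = 4*q^2 + 5*q*z + z^2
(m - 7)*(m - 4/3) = m^2 - 25*m/3 + 28/3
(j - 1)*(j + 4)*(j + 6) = j^3 + 9*j^2 + 14*j - 24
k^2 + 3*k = k*(k + 3)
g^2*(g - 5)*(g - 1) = g^4 - 6*g^3 + 5*g^2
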